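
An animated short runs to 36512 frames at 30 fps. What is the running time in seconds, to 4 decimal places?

1217.0667 seconds

Running time = 36512 × 1/30 = 18256/15 s ≈ 1217.0667 s.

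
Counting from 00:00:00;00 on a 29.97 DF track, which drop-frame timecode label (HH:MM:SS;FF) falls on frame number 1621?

Ten DF minutes hold 17982 frames, so frame 1621 lies in block 0 (frames 0–17981) with 1621 frames into that block.
The block's first minute is 1800 frames and the rest 1798 each; 1621 frames reaches minute 0, so 0 × 18 + 0 × 2 = 0 labels have been skipped so far.
Adding those back, label number 1621 + 0 = 1621 at 30 labels/s is 54 s + 1 f = 0 h 0 min 54 s frame 1, i.e. 00:00:54;01.

00:00:54;01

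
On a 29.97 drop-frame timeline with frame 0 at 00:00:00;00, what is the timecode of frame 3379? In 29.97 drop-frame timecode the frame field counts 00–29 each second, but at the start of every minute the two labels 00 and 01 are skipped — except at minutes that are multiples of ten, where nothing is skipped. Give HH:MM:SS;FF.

00:01:52;21

Ten DF minutes hold 17982 frames, so frame 3379 lies in block 0 (frames 0–17981) with 3379 frames into that block.
The block's first minute is 1800 frames and the rest 1798 each; 3379 frames reaches minute 1, so 0 × 18 + 1 × 2 = 2 labels have been skipped so far.
Adding those back, label number 3379 + 2 = 3381 at 30 labels/s is 112 s + 21 f = 0 h 1 min 52 s frame 21, i.e. 00:01:52;21.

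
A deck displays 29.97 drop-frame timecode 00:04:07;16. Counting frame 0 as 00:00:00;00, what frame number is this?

7418

As if non-drop at 30 labels/s: (0 × 3600 + 4 × 60 + 7) × 30 + 16 = 7426.
Minute boundaries passed: 4; those not divisible by 10: 4 − 0 = 4; dropped labels = 2 × 4 = 8.
Actual frame index = 7426 − 8 = 7418.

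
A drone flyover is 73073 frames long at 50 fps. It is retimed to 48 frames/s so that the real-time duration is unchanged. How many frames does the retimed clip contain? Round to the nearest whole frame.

70150 frames

Frames at target rate = 73073 × (48) / (50) = 1753752/25 ≈ 70150.080.
Nearest whole frame: 70150.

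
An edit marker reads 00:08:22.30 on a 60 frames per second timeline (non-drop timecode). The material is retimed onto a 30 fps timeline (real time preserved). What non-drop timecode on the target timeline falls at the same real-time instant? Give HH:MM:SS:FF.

00:08:22:15

Source frame index: (0×3600 + 8×60 + 22) × 60 + 30 = 30150.
Real time: 30150 / (60) = 1005/2 s.
Target frame: (1005/2) × (30) = 15075.
At 30 labels/s: frame 15075 → 00:08:22:15.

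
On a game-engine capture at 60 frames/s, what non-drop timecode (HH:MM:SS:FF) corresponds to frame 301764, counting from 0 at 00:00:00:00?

01:23:49:24

301764 ÷ 60 = 5029 full seconds, remainder 24 frames.
5029 s = 1 h 23 min 49 s.
Timecode: 01:23:49:24.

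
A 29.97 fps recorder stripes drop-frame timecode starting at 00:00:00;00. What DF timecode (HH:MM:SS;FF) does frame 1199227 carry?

Ten DF minutes hold 17982 frames, so frame 1199227 lies in block 66 (frames 1186812–1204793) with 12415 frames into that block.
The block's first minute is 1800 frames and the rest 1798 each; 12415 frames reaches minute 6, so 66 × 18 + 6 × 2 = 1200 labels have been skipped so far.
Adding those back, label number 1199227 + 1200 = 1200427 at 30 labels/s is 40014 s + 7 f = 11 h 6 min 54 s frame 7, i.e. 11:06:54;07.

11:06:54;07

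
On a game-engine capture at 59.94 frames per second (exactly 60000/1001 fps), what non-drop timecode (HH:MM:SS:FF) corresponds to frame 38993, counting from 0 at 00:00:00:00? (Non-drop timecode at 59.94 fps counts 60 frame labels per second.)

00:10:49:53

38993 ÷ 60 = 649 full seconds, remainder 53 frames.
649 s = 0 h 10 min 49 s.
Timecode: 00:10:49:53.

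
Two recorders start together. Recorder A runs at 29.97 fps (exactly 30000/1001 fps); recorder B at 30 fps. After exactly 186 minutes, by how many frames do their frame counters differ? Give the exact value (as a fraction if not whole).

334800/1001 frames

186 min = 11160 s.
A emits 30000/1001 × 11160 = 334800000/1001 frames; B emits 30 × 11160 = 334800.
Difference = 334800/1001 frames (≈ 334.4655); B is ahead of A.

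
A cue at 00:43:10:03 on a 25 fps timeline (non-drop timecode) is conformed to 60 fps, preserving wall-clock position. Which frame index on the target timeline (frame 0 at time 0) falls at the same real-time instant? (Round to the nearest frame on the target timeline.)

frame 155407

Source frame index: (0×3600 + 43×60 + 10) × 25 + 3 = 64753.
Real time: 64753 / (25) = 64753/25 s.
Target frame: (64753/25) × (60) = 777036/5 ≈ 155407.200 → 155407.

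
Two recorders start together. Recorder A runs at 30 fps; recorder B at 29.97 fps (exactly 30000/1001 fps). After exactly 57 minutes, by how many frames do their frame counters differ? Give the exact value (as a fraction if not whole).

57 min = 3420 s.
A emits 30 × 3420 = 102600 frames; B emits 30000/1001 × 3420 = 102600000/1001.
Difference = 102600/1001 frames (≈ 102.4975); B is behind A.

102600/1001 frames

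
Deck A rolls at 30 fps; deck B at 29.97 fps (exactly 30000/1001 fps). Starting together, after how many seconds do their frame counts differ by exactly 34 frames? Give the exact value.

The gap grows by |30000/1001 − 30| = 30/1001 frames per second.
Time for a 34-frame gap: 34 ÷ (30/1001) = 17017/15 s.

17017/15 seconds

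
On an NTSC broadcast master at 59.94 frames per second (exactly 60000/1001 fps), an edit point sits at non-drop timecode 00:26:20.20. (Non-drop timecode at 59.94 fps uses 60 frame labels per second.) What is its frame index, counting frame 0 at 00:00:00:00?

Total seconds to the label: (0 × 3600 + 26 × 60 + 20) = 1580.
Frame index = 1580 × 60 + 20 = 94820.

frame 94820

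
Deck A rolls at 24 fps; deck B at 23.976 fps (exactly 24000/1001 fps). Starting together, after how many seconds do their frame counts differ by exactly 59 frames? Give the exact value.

59059/24 seconds

The gap grows by |24000/1001 − 24| = 24/1001 frames per second.
Time for a 59-frame gap: 59 ÷ (24/1001) = 59059/24 s.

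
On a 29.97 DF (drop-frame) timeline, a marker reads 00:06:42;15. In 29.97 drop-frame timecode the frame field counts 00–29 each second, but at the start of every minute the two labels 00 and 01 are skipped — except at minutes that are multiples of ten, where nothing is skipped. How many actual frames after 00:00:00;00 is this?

As if non-drop at 30 labels/s: (0 × 3600 + 6 × 60 + 42) × 30 + 15 = 12075.
Minute boundaries passed: 6; those not divisible by 10: 6 − 0 = 6; dropped labels = 2 × 6 = 12.
Actual frame index = 12075 − 12 = 12063.

12063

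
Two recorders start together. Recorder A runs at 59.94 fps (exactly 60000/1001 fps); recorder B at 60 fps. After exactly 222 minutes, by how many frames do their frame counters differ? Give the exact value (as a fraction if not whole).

799200/1001 frames

222 min = 13320 s.
A emits 60000/1001 × 13320 = 799200000/1001 frames; B emits 60 × 13320 = 799200.
Difference = 799200/1001 frames (≈ 798.4016); B is ahead of A.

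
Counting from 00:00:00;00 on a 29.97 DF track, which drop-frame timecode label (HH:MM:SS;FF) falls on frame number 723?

Ten DF minutes hold 17982 frames, so frame 723 lies in block 0 (frames 0–17981) with 723 frames into that block.
The block's first minute is 1800 frames and the rest 1798 each; 723 frames reaches minute 0, so 0 × 18 + 0 × 2 = 0 labels have been skipped so far.
Adding those back, label number 723 + 0 = 723 at 30 labels/s is 24 s + 3 f = 0 h 0 min 24 s frame 3, i.e. 00:00:24;03.

00:00:24;03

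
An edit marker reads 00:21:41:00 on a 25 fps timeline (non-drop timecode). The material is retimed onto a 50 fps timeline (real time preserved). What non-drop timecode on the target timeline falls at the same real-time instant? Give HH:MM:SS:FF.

Source frame index: (0×3600 + 21×60 + 41) × 25 + 0 = 32525.
Real time: 32525 / (25) = 1301 s.
Target frame: (1301) × (50) = 65050.
At 50 labels/s: frame 65050 → 00:21:41:00.

00:21:41:00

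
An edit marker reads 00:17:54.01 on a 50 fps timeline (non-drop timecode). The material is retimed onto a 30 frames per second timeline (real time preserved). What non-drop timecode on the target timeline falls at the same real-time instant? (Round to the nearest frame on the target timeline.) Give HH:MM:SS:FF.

00:17:54:01

Source frame index: (0×3600 + 17×60 + 54) × 50 + 1 = 53701.
Real time: 53701 / (50) = 53701/50 s.
Target frame: (53701/50) × (30) = 161103/5 ≈ 32220.600 → 32221.
At 30 labels/s: frame 32221 → 00:17:54:01.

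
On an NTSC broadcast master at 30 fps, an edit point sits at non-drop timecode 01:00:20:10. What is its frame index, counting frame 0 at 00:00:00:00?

Total seconds to the label: (1 × 3600 + 0 × 60 + 20) = 3620.
Frame index = 3620 × 30 + 10 = 108610.

108610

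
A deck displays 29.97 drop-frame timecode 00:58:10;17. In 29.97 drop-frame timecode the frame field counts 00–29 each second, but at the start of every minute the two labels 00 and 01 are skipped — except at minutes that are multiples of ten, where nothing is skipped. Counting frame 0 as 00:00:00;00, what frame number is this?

104611

As if non-drop at 30 labels/s: (0 × 3600 + 58 × 60 + 10) × 30 + 17 = 104717.
Minute boundaries passed: 58; those not divisible by 10: 58 − 5 = 53; dropped labels = 2 × 53 = 106.
Actual frame index = 104717 − 106 = 104611.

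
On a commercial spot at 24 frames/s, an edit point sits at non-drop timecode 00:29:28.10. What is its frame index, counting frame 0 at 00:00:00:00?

frame 42442

Total seconds to the label: (0 × 3600 + 29 × 60 + 28) = 1768.
Frame index = 1768 × 24 + 10 = 42442.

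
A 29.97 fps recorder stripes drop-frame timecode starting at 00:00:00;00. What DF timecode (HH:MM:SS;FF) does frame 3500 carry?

00:01:56;22

Each 10-minute DF block holds 10 × 60 × 30 − 9 × 2 = 17982 frames. 3500 ÷ 17982 → 0 full blocks, remainder 3500.
Within the partial block the first minute is 1800 frames and each further minute 1798, so 1 further minute boundary passed. Total skipped labels = 18 × 0 + 2 × 1 = 2.
Non-drop label index = 3500 + 2 = 3502; at 30 labels/s that is 00:01:56:22, i.e. DF 00:01:56;22.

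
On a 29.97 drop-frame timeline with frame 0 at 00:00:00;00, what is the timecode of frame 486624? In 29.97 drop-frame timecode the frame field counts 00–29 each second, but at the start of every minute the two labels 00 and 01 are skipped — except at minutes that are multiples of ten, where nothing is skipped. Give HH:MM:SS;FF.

Each 10-minute DF block holds 10 × 60 × 30 − 9 × 2 = 17982 frames. 486624 ÷ 17982 → 27 full blocks, remainder 1110.
Within the partial block the first minute is 1800 frames and each further minute 1798, so 0 further minute boundaries passed. Total skipped labels = 18 × 27 + 2 × 0 = 486.
Non-drop label index = 486624 + 486 = 487110; at 30 labels/s that is 04:30:37:00, i.e. DF 04:30:37;00.

04:30:37;00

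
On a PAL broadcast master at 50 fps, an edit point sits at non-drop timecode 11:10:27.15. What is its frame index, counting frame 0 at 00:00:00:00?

frame 2011365

Total seconds to the label: (11 × 3600 + 10 × 60 + 27) = 40227.
Frame index = 40227 × 50 + 15 = 2011365.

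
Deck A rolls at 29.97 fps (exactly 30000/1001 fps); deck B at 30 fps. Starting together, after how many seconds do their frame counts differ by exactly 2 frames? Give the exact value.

The gap grows by |30 − 30000/1001| = 30/1001 frames per second.
Time for a 2-frame gap: 2 ÷ (30/1001) = 1001/15 s.

1001/15 seconds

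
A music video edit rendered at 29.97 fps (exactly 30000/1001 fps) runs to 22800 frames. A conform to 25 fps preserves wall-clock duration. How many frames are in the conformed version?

19019 frames

Target frames = source frames × (target rate / source rate) = 22800 × (25)/(30000/1001) = 22800 × 1001/1200 = 19019.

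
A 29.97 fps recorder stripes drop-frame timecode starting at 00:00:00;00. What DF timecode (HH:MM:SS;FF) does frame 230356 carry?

02:08:06;08

Each 10-minute DF block holds 10 × 60 × 30 − 9 × 2 = 17982 frames. 230356 ÷ 17982 → 12 full blocks, remainder 14572.
Within the partial block the first minute is 1800 frames and each further minute 1798, so 8 further minute boundaries passed. Total skipped labels = 18 × 12 + 2 × 8 = 232.
Non-drop label index = 230356 + 232 = 230588; at 30 labels/s that is 02:08:06:08, i.e. DF 02:08:06;08.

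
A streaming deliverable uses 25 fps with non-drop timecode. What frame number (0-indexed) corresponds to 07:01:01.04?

frame 631529

Total seconds to the label: (7 × 3600 + 1 × 60 + 1) = 25261.
Frame index = 25261 × 25 + 4 = 631529.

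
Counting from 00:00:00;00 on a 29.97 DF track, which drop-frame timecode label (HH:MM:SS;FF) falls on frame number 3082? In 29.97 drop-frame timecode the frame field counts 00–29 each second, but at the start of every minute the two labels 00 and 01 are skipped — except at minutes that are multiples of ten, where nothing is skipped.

Ten DF minutes hold 17982 frames, so frame 3082 lies in block 0 (frames 0–17981) with 3082 frames into that block.
The block's first minute is 1800 frames and the rest 1798 each; 3082 frames reaches minute 1, so 0 × 18 + 1 × 2 = 2 labels have been skipped so far.
Adding those back, label number 3082 + 2 = 3084 at 30 labels/s is 102 s + 24 f = 0 h 1 min 42 s frame 24, i.e. 00:01:42;24.

00:01:42;24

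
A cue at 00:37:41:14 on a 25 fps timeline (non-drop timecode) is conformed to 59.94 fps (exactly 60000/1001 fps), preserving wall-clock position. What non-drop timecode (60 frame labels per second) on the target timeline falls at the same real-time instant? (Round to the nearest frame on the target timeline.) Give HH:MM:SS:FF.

00:37:39:18

Source frame index: (0×3600 + 37×60 + 41) × 25 + 14 = 56539.
Real time: 56539 / (25) = 56539/25 s.
Target frame: (56539/25) × (60000/1001) = 19384800/143 ≈ 135558.042 → 135558.
At 60 labels/s: frame 135558 → 00:37:39:18.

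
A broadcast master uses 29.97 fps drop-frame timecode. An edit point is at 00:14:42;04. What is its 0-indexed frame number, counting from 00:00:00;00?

Complete 10-minute blocks: 1, each 17982 frames → 17982.
Remaining 4 whole minutes in the current block: 1800 + 3 × 1798 = 7194 frames.
Within the current minute: 42 × 30 + 4 − 2 = 1262 (labels ;00/;01 skipped at this minute). Total = 17982 + 7194 + 1262 = 26438.

26438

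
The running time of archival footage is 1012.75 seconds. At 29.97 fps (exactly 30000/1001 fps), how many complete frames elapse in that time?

Frames = 1012.75 × 30000/1001 = 30382500/1001 ≈ 30352.1479.
Complete frames: 30352.

30352 frames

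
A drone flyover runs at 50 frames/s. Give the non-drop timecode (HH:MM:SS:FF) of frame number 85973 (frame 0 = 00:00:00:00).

00:28:39:23

85973 ÷ 50 = 1719 full seconds, remainder 23 frames.
1719 s = 0 h 28 min 39 s.
Timecode: 00:28:39:23.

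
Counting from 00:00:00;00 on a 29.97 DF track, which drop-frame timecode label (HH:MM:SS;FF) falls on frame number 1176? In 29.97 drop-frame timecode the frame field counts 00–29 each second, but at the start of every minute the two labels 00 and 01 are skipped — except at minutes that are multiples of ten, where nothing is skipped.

00:00:39;06

Ten DF minutes hold 17982 frames, so frame 1176 lies in block 0 (frames 0–17981) with 1176 frames into that block.
The block's first minute is 1800 frames and the rest 1798 each; 1176 frames reaches minute 0, so 0 × 18 + 0 × 2 = 0 labels have been skipped so far.
Adding those back, label number 1176 + 0 = 1176 at 30 labels/s is 39 s + 6 f = 0 h 0 min 39 s frame 6, i.e. 00:00:39;06.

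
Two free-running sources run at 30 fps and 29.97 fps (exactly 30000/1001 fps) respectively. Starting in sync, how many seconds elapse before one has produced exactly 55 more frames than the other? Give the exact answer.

11011/6 seconds

The gap grows by |30000/1001 − 30| = 30/1001 frames per second.
Time for a 55-frame gap: 55 ÷ (30/1001) = 11011/6 s.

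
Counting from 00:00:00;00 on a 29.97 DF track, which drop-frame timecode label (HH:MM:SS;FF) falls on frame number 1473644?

13:39:30;20

Ten DF minutes hold 17982 frames, so frame 1473644 lies in block 81 (frames 1456542–1474523) with 17102 frames into that block.
The block's first minute is 1800 frames and the rest 1798 each; 17102 frames reaches minute 9, so 81 × 18 + 9 × 2 = 1476 labels have been skipped so far.
Adding those back, label number 1473644 + 1476 = 1475120 at 30 labels/s is 49170 s + 20 f = 13 h 39 min 30 s frame 20, i.e. 13:39:30;20.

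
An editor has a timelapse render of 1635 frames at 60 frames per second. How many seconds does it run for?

27.25 seconds

Running time = 1635 / (60) = 27.25 s.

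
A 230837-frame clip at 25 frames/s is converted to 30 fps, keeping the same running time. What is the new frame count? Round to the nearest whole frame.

277004 frames

Frames at target rate = 230837 × (30) / (25) = 1385022/5 ≈ 277004.400.
Nearest whole frame: 277004.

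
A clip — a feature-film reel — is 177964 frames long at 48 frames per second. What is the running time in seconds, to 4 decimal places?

3707.5833 seconds

Running time = 177964 × 1/48 = 44491/12 s ≈ 3707.5833 s.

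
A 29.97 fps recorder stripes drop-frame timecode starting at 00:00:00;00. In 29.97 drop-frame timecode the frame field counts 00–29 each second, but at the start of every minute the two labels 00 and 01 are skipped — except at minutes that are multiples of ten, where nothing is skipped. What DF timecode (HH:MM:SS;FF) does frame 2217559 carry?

20:33:12;19

Ten DF minutes hold 17982 frames, so frame 2217559 lies in block 123 (frames 2211786–2229767) with 5773 frames into that block.
The block's first minute is 1800 frames and the rest 1798 each; 5773 frames reaches minute 3, so 123 × 18 + 3 × 2 = 2220 labels have been skipped so far.
Adding those back, label number 2217559 + 2220 = 2219779 at 30 labels/s is 73992 s + 19 f = 20 h 33 min 12 s frame 19, i.e. 20:33:12;19.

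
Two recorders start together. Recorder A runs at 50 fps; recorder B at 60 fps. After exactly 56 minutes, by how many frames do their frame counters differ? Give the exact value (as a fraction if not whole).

56 min = 3360 s.
A emits 50 × 3360 = 168000 frames; B emits 60 × 3360 = 201600.
Difference = 33600 frames; B is ahead of A.

33600 frames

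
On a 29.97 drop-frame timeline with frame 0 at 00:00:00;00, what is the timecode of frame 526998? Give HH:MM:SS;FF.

Each 10-minute DF block holds 10 × 60 × 30 − 9 × 2 = 17982 frames. 526998 ÷ 17982 → 29 full blocks, remainder 5520.
Within the partial block the first minute is 1800 frames and each further minute 1798, so 3 further minute boundaries passed. Total skipped labels = 18 × 29 + 2 × 3 = 528.
Non-drop label index = 526998 + 528 = 527526; at 30 labels/s that is 04:53:04:06, i.e. DF 04:53:04;06.

04:53:04;06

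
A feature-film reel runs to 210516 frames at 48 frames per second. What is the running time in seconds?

4385.75 seconds

Running time = 210516 / (48) = 4385.75 s.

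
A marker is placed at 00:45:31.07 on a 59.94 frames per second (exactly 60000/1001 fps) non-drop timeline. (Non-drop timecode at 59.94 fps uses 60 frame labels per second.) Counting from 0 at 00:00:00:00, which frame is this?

Total seconds to the label: (0 × 3600 + 45 × 60 + 31) = 2731.
Frame index = 2731 × 60 + 7 = 163867.

163867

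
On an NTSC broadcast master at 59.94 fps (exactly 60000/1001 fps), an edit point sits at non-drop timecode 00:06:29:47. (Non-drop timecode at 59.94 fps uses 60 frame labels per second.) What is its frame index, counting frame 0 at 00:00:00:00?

frame 23387

Total seconds to the label: (0 × 3600 + 6 × 60 + 29) = 389.
Frame index = 389 × 60 + 47 = 23387.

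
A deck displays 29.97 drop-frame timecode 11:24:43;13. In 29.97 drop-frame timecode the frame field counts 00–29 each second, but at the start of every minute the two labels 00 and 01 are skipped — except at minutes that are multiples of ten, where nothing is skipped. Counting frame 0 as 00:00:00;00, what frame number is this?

1231271

As if non-drop at 30 labels/s: (11 × 3600 + 24 × 60 + 43) × 30 + 13 = 1232503.
Minute boundaries passed: 684; those not divisible by 10: 684 − 68 = 616; dropped labels = 2 × 616 = 1232.
Actual frame index = 1232503 − 1232 = 1231271.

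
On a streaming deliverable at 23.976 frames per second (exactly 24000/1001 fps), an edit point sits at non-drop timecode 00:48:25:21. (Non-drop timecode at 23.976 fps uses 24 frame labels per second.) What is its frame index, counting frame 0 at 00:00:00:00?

Total seconds to the label: (0 × 3600 + 48 × 60 + 25) = 2905.
Frame index = 2905 × 24 + 21 = 69741.

69741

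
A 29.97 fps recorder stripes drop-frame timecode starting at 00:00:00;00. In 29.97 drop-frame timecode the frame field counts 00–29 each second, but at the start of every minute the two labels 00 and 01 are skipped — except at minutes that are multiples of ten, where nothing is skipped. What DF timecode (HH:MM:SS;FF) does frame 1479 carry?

Each 10-minute DF block holds 10 × 60 × 30 − 9 × 2 = 17982 frames. 1479 ÷ 17982 → 0 full blocks, remainder 1479.
Within the partial block the first minute is 1800 frames and each further minute 1798, so 0 further minute boundaries passed. Total skipped labels = 18 × 0 + 2 × 0 = 0.
Non-drop label index = 1479 + 0 = 1479; at 30 labels/s that is 00:00:49:09, i.e. DF 00:00:49;09.

00:00:49;09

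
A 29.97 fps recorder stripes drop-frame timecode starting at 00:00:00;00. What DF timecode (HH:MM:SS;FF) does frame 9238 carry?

Each 10-minute DF block holds 10 × 60 × 30 − 9 × 2 = 17982 frames. 9238 ÷ 17982 → 0 full blocks, remainder 9238.
Within the partial block the first minute is 1800 frames and each further minute 1798, so 5 further minute boundaries passed. Total skipped labels = 18 × 0 + 2 × 5 = 10.
Non-drop label index = 9238 + 10 = 9248; at 30 labels/s that is 00:05:08:08, i.e. DF 00:05:08;08.

00:05:08;08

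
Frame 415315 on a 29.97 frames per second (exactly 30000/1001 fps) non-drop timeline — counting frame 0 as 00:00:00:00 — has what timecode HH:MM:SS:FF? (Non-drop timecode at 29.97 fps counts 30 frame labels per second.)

415315 ÷ 30 = 13843 full seconds, remainder 25 frames.
13843 s = 3 h 50 min 43 s.
Timecode: 03:50:43:25.

03:50:43:25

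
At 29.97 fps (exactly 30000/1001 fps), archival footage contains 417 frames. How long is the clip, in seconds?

13.9139 seconds

Running time = 417 / (30000/1001) = 13.9139 s.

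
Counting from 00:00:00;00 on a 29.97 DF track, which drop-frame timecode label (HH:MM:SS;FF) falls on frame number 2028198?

18:47:54;08

Ten DF minutes hold 17982 frames, so frame 2028198 lies in block 112 (frames 2013984–2031965) with 14214 frames into that block.
The block's first minute is 1800 frames and the rest 1798 each; 14214 frames reaches minute 7, so 112 × 18 + 7 × 2 = 2030 labels have been skipped so far.
Adding those back, label number 2028198 + 2030 = 2030228 at 30 labels/s is 67674 s + 8 f = 18 h 47 min 54 s frame 8, i.e. 18:47:54;08.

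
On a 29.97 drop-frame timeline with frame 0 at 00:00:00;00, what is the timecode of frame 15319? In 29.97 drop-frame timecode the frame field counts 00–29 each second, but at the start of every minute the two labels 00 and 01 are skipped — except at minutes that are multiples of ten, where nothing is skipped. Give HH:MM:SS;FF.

00:08:31;05

Each 10-minute DF block holds 10 × 60 × 30 − 9 × 2 = 17982 frames. 15319 ÷ 17982 → 0 full blocks, remainder 15319.
Within the partial block the first minute is 1800 frames and each further minute 1798, so 8 further minute boundaries passed. Total skipped labels = 18 × 0 + 2 × 8 = 16.
Non-drop label index = 15319 + 16 = 15335; at 30 labels/s that is 00:08:31:05, i.e. DF 00:08:31;05.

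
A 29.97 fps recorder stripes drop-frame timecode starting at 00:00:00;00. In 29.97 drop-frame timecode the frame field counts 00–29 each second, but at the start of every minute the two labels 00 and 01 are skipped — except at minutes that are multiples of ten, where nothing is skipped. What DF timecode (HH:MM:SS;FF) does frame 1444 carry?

Ten DF minutes hold 17982 frames, so frame 1444 lies in block 0 (frames 0–17981) with 1444 frames into that block.
The block's first minute is 1800 frames and the rest 1798 each; 1444 frames reaches minute 0, so 0 × 18 + 0 × 2 = 0 labels have been skipped so far.
Adding those back, label number 1444 + 0 = 1444 at 30 labels/s is 48 s + 4 f = 0 h 0 min 48 s frame 4, i.e. 00:00:48;04.

00:00:48;04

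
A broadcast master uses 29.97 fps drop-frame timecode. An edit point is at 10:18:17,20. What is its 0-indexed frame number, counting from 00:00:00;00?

1111816

Complete 10-minute blocks: 61, each 17982 frames → 1096902.
Remaining 8 whole minutes in the current block: 1800 + 7 × 1798 = 14386 frames.
Within the current minute: 17 × 30 + 20 − 2 = 528 (labels ;00/;01 skipped at this minute). Total = 1096902 + 14386 + 528 = 1111816.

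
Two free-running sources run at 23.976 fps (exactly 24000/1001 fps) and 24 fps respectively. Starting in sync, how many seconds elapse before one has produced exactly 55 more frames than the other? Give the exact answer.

55055/24 seconds

The gap grows by |24 − 24000/1001| = 24/1001 frames per second.
Time for a 55-frame gap: 55 ÷ (24/1001) = 55055/24 s.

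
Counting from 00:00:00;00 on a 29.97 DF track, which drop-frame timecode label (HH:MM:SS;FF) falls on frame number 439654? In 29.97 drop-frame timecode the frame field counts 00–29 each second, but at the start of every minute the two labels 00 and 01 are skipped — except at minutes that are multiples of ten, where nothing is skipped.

Each 10-minute DF block holds 10 × 60 × 30 − 9 × 2 = 17982 frames. 439654 ÷ 17982 → 24 full blocks, remainder 8086.
Within the partial block the first minute is 1800 frames and each further minute 1798, so 4 further minute boundaries passed. Total skipped labels = 18 × 24 + 2 × 4 = 440.
Non-drop label index = 439654 + 440 = 440094; at 30 labels/s that is 04:04:29:24, i.e. DF 04:04:29;24.

04:04:29;24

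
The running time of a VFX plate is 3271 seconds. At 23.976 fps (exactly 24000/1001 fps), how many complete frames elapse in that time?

78425 frames

Frames = 3271 × 24000/1001 = 78504000/1001 ≈ 78425.5744.
Complete frames: 78425.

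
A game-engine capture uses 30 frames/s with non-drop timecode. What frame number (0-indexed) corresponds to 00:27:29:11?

Total seconds to the label: (0 × 3600 + 27 × 60 + 29) = 1649.
Frame index = 1649 × 30 + 11 = 49481.

49481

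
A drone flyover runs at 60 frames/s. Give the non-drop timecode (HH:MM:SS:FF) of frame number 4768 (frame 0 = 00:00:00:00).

00:01:19:28

4768 ÷ 60 = 79 full seconds, remainder 28 frames.
79 s = 0 h 1 min 19 s.
Timecode: 00:01:19:28.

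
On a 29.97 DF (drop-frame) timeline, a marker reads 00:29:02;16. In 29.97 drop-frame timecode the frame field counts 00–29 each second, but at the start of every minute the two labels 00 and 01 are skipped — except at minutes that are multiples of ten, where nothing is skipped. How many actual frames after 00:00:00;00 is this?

As if non-drop at 30 labels/s: (0 × 3600 + 29 × 60 + 2) × 30 + 16 = 52276.
Minute boundaries passed: 29; those not divisible by 10: 29 − 2 = 27; dropped labels = 2 × 27 = 54.
Actual frame index = 52276 − 54 = 52222.

52222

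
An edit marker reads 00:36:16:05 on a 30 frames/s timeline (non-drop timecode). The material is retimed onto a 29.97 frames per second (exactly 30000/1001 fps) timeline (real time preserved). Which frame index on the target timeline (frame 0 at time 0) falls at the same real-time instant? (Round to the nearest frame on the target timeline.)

Source frame index: (0×3600 + 36×60 + 16) × 30 + 5 = 65285.
Real time: 65285 / (30) = 13057/6 s.
Target frame: (13057/6) × (30000/1001) = 5935000/91 ≈ 65219.780 → 65220.

frame 65220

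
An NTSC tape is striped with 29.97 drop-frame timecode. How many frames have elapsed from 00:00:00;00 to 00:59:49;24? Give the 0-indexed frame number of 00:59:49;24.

107586

Complete 10-minute blocks: 5, each 17982 frames → 89910.
Remaining 9 whole minutes in the current block: 1800 + 8 × 1798 = 16184 frames.
Within the current minute: 49 × 30 + 24 − 2 = 1492 (labels ;00/;01 skipped at this minute). Total = 89910 + 16184 + 1492 = 107586.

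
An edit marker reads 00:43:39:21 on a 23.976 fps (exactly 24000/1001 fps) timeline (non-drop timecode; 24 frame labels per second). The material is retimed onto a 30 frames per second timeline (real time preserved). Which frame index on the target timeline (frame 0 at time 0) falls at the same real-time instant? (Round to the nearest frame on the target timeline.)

frame 78675

Source frame index: (0×3600 + 43×60 + 39) × 24 + 21 = 62877.
Real time: 62877 / (24000/1001) = 20979959/8000 s.
Target frame: (20979959/8000) × (30) = 62939877/800 ≈ 78674.846 → 78675.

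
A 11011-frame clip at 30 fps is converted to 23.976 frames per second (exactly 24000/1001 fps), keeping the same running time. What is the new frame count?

Target frames = source frames × (target rate / source rate) = 11011 × (24000/1001)/(30) = 11011 × 800/1001 = 8800.

8800 frames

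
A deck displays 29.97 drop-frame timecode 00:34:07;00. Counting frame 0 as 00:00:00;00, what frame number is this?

Complete 10-minute blocks: 3, each 17982 frames → 53946.
Remaining 4 whole minutes in the current block: 1800 + 3 × 1798 = 7194 frames.
Within the current minute: 7 × 30 + 0 − 2 = 208 (labels ;00/;01 skipped at this minute). Total = 53946 + 7194 + 208 = 61348.

61348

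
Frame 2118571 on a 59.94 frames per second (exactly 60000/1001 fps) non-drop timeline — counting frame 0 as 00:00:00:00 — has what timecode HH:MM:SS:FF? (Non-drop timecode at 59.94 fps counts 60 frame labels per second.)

09:48:29:31

2118571 ÷ 60 = 35309 full seconds, remainder 31 frames.
35309 s = 9 h 48 min 29 s.
Timecode: 09:48:29:31.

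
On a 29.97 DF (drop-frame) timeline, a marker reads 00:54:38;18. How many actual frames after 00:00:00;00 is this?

As if non-drop at 30 labels/s: (0 × 3600 + 54 × 60 + 38) × 30 + 18 = 98358.
Minute boundaries passed: 54; those not divisible by 10: 54 − 5 = 49; dropped labels = 2 × 49 = 98.
Actual frame index = 98358 − 98 = 98260.

98260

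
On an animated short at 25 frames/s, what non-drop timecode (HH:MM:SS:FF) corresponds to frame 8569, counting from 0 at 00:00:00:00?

8569 ÷ 25 = 342 full seconds, remainder 19 frames.
342 s = 0 h 5 min 42 s.
Timecode: 00:05:42:19.

00:05:42:19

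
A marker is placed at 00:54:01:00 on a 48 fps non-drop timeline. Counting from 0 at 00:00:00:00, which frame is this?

155568

Total seconds to the label: (0 × 3600 + 54 × 60 + 1) = 3241.
Frame index = 3241 × 48 + 0 = 155568.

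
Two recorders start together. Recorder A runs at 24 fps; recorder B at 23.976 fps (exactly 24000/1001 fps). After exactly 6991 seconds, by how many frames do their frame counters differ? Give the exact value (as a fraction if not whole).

A emits 24 × 6991 = 167784 frames; B emits 24000/1001 × 6991 = 167784000/1001.
Difference = 167784/1001 frames (≈ 167.6164); B is behind A.

167784/1001 frames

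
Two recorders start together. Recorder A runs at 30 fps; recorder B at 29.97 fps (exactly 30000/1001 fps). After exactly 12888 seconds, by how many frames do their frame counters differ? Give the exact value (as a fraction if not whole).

A emits 30 × 12888 = 386640 frames; B emits 30000/1001 × 12888 = 386640000/1001.
Difference = 386640/1001 frames (≈ 386.2537); B is behind A.

386640/1001 frames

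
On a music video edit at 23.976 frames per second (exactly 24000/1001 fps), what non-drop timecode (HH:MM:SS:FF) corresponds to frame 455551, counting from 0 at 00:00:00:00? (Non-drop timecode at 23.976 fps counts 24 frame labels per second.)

455551 ÷ 24 = 18981 full seconds, remainder 7 frames.
18981 s = 5 h 16 min 21 s.
Timecode: 05:16:21:07.

05:16:21:07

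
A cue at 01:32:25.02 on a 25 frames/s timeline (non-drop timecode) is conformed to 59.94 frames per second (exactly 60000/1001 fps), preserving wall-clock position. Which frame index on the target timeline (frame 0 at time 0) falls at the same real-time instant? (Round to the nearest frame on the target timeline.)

frame 332372

Source frame index: (1×3600 + 32×60 + 25) × 25 + 2 = 138627.
Real time: 138627 / (25) = 138627/25 s.
Target frame: (138627/25) × (60000/1001) = 332704800/1001 ≈ 332372.428 → 332372.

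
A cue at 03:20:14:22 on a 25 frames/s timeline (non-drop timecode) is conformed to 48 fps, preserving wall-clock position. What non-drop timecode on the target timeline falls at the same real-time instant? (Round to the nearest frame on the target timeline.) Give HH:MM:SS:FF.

Source frame index: (3×3600 + 20×60 + 14) × 25 + 22 = 300372.
Real time: 300372 / (25) = 300372/25 s.
Target frame: (300372/25) × (48) = 14417856/25 ≈ 576714.240 → 576714.
At 48 labels/s: frame 576714 → 03:20:14:42.

03:20:14:42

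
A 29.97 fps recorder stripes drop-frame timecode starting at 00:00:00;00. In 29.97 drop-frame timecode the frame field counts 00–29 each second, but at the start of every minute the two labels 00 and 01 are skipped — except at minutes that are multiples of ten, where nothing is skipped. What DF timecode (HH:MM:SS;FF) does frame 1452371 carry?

Ten DF minutes hold 17982 frames, so frame 1452371 lies in block 80 (frames 1438560–1456541) with 13811 frames into that block.
The block's first minute is 1800 frames and the rest 1798 each; 13811 frames reaches minute 7, so 80 × 18 + 7 × 2 = 1454 labels have been skipped so far.
Adding those back, label number 1452371 + 1454 = 1453825 at 30 labels/s is 48460 s + 25 f = 13 h 27 min 40 s frame 25, i.e. 13:27:40;25.

13:27:40;25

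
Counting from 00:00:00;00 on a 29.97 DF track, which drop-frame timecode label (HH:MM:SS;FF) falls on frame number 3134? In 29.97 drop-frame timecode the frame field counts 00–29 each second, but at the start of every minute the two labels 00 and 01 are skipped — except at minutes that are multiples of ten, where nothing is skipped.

00:01:44;16

Ten DF minutes hold 17982 frames, so frame 3134 lies in block 0 (frames 0–17981) with 3134 frames into that block.
The block's first minute is 1800 frames and the rest 1798 each; 3134 frames reaches minute 1, so 0 × 18 + 1 × 2 = 2 labels have been skipped so far.
Adding those back, label number 3134 + 2 = 3136 at 30 labels/s is 104 s + 16 f = 0 h 1 min 44 s frame 16, i.e. 00:01:44;16.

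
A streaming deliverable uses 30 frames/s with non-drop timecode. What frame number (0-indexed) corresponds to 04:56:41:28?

frame 534058

Total seconds to the label: (4 × 3600 + 56 × 60 + 41) = 17801.
Frame index = 17801 × 30 + 28 = 534058.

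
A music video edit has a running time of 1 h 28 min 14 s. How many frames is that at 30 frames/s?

1 h 28 min 14 s = 5294 s.
Frames = 5294 × 30 = 158820.

158820 frames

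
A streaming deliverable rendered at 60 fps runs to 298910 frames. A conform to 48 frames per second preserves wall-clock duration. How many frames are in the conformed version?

Target frames = source frames × (target rate / source rate) = 298910 × (48)/(60) = 298910 × 4/5 = 239128.

239128 frames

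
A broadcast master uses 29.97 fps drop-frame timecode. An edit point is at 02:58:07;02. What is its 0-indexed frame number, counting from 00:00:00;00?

320290

Complete 10-minute blocks: 17, each 17982 frames → 305694.
Remaining 8 whole minutes in the current block: 1800 + 7 × 1798 = 14386 frames.
Within the current minute: 7 × 30 + 2 − 2 = 210 (labels ;00/;01 skipped at this minute). Total = 305694 + 14386 + 210 = 320290.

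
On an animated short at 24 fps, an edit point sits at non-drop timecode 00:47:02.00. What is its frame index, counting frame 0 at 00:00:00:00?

67728

Total seconds to the label: (0 × 3600 + 47 × 60 + 2) = 2822.
Frame index = 2822 × 24 + 0 = 67728.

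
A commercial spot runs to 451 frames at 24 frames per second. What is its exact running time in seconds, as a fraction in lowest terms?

Running time = 451 ÷ (24) = 451 × 1/24 = 451/24 s.

451/24 seconds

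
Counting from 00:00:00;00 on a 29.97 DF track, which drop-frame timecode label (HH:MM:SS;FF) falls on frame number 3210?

00:01:47;02

Each 10-minute DF block holds 10 × 60 × 30 − 9 × 2 = 17982 frames. 3210 ÷ 17982 → 0 full blocks, remainder 3210.
Within the partial block the first minute is 1800 frames and each further minute 1798, so 1 further minute boundary passed. Total skipped labels = 18 × 0 + 2 × 1 = 2.
Non-drop label index = 3210 + 2 = 3212; at 30 labels/s that is 00:01:47:02, i.e. DF 00:01:47;02.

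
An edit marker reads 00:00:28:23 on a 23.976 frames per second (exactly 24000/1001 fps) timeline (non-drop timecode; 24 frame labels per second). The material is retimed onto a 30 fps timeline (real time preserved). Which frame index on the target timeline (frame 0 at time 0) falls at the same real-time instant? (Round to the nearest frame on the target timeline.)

Source frame index: (0×3600 + 0×60 + 28) × 24 + 23 = 695.
Real time: 695 / (24000/1001) = 139139/4800 s.
Target frame: (139139/4800) × (30) = 139139/160 ≈ 869.619 → 870.

frame 870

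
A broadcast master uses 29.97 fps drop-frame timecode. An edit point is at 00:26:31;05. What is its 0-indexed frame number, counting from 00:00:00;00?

As if non-drop at 30 labels/s: (0 × 3600 + 26 × 60 + 31) × 30 + 5 = 47735.
Minute boundaries passed: 26; those not divisible by 10: 26 − 2 = 24; dropped labels = 2 × 24 = 48.
Actual frame index = 47735 − 48 = 47687.

47687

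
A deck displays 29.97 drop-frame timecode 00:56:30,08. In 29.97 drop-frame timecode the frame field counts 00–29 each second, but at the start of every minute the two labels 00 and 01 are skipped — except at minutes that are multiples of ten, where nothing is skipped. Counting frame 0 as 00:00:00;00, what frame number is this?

101606

As if non-drop at 30 labels/s: (0 × 3600 + 56 × 60 + 30) × 30 + 8 = 101708.
Minute boundaries passed: 56; those not divisible by 10: 56 − 5 = 51; dropped labels = 2 × 51 = 102.
Actual frame index = 101708 − 102 = 101606.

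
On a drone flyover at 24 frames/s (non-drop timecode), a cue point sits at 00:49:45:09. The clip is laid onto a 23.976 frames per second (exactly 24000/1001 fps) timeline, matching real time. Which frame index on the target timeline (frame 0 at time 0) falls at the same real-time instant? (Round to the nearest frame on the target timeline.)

frame 71577

Source frame index: (0×3600 + 49×60 + 45) × 24 + 9 = 71649.
Real time: 71649 / (24) = 23883/8 s.
Target frame: (23883/8) × (24000/1001) = 71649000/1001 ≈ 71577.423 → 71577.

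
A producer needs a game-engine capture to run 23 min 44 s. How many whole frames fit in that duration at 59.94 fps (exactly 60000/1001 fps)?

85354 frames

23 min 44 s = 1424 s.
Frames = 1424 × 60000/1001 = 85440000/1001 ≈ 85354.6454.
Complete frames: 85354.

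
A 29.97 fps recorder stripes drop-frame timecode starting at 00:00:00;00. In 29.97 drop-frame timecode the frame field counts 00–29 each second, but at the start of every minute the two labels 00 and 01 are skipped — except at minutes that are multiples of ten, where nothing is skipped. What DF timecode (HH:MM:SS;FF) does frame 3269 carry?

Each 10-minute DF block holds 10 × 60 × 30 − 9 × 2 = 17982 frames. 3269 ÷ 17982 → 0 full blocks, remainder 3269.
Within the partial block the first minute is 1800 frames and each further minute 1798, so 1 further minute boundary passed. Total skipped labels = 18 × 0 + 2 × 1 = 2.
Non-drop label index = 3269 + 2 = 3271; at 30 labels/s that is 00:01:49:01, i.e. DF 00:01:49;01.

00:01:49;01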